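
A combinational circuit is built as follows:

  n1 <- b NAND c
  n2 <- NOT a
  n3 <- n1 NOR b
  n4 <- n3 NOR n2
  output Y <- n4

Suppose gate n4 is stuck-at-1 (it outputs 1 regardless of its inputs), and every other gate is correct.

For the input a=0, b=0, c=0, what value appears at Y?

1

Propagate with n4 forced: n1=1, n2=1, n3=0, n4=1 [stuck-at-1].
So Y = 1. (Without the fault it would be 0.)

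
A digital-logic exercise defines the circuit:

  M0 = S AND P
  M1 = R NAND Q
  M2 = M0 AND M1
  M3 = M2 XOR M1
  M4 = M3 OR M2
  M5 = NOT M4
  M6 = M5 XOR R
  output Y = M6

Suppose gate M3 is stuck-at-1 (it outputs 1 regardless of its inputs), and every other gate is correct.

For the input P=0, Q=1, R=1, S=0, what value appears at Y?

Propagate with M3 forced: M0=0, M1=0, M2=0, M3=1 [stuck-at-1], M4=1, M5=0, M6=1.
So Y = 1. (Without the fault it would be 0.)

1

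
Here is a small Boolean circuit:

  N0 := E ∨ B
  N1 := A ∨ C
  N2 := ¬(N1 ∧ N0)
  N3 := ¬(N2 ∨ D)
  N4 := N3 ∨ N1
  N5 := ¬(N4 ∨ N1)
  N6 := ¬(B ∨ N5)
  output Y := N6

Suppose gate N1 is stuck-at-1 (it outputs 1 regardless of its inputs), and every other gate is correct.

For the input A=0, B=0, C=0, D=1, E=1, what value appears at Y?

Propagate with N1 forced: N0=1, N1=1 [stuck-at-1], N2=0, N3=0, N4=1, N5=0, N6=1.
So Y = 1. (Without the fault it would be 0.)

1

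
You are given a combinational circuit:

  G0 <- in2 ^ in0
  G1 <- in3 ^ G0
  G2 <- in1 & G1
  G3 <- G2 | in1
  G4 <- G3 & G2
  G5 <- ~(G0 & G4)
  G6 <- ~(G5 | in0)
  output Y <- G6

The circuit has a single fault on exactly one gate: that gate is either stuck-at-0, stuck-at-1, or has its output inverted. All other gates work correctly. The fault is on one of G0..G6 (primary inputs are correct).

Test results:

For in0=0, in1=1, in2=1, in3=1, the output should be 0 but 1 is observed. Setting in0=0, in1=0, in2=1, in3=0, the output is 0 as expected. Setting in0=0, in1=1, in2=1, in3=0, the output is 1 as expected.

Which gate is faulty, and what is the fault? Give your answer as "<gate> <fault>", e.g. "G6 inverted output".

Fault-free values for test 1 (in0=0, in1=1, in2=1, in3=1): G0=1, G1=0, G2=0, G3=1, G4=0, G5=1, G6=0, giving Y=0. Observed 1.
Test 1: faults giving observed 1 are {G1 stuck-at-1, G1 inverted output, G2 stuck-at-1, G2 inverted output, G4 stuck-at-1, G4 inverted output, G5 stuck-at-0, G5 inverted output, G6 stuck-at-1, G6 inverted output}.
Test 2 (in0=0, in1=0, in2=1, in3=0): fault-free G0=1, G1=1, G2=0, G3=0, G4=0, G5=1, G6=0 → 0; observed 0. Eliminates G2 stuck-at-1, G2 inverted output, G4 stuck-at-1, G4 inverted output, G5 stuck-at-0, G5 inverted output, G6 stuck-at-1, G6 inverted output.
Test 3 (in0=0, in1=1, in2=1, in3=0): fault-free G0=1, G1=1, G2=1, G3=1, G4=1, G5=0, G6=1 → 1; observed 1. Eliminates G1 inverted output.
Only G1 stuck-at-1 is consistent with every test.

G1 stuck-at-1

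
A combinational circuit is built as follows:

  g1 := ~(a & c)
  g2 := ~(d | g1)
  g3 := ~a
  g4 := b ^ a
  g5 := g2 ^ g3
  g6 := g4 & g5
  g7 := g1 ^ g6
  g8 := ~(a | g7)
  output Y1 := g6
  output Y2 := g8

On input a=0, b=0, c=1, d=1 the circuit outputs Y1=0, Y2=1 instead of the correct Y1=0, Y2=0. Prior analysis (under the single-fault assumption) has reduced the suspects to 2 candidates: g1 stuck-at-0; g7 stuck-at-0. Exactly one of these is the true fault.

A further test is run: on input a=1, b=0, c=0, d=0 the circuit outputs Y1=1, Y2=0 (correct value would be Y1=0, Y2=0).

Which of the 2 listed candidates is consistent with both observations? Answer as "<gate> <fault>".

g1 stuck-at-0

Evaluate each candidate on input a=1, b=0, c=0, d=0:
  g1 stuck-at-0: g1=0 [stuck-at-0], g2=1, g3=0, g4=1, g5=1, g6=1, g7=1, g8=0 → Y1=1, Y2=0 — matches
  g7 stuck-at-0: g1=1, g2=0, g3=0, g4=1, g5=0, g6=0, g7=0 [stuck-at-0], g8=0 → Y1=0, Y2=0 — eliminated
Only g1 stuck-at-0 reproduces the observed Y1=1, Y2=0.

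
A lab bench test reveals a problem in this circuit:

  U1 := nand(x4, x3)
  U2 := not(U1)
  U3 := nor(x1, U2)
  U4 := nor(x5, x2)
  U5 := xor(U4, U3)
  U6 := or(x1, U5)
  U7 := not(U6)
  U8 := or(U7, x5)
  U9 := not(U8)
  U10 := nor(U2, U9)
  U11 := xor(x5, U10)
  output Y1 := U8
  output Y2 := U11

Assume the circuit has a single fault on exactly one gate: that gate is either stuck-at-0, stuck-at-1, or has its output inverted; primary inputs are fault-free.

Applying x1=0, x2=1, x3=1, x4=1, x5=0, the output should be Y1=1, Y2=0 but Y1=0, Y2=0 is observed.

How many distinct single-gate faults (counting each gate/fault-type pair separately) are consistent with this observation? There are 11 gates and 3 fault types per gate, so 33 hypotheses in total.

16

Fault-free: U1=0, U2=1, U3=0, U4=0, U5=0, U6=0, U7=1, U8=1, U9=0, U10=0, U11=0 → Y1=1, Y2=0. Observed Y1=0, Y2=0.
  U1: stuck-at-1, inverted output ✓; others ✗
  U2: stuck-at-0, inverted output ✓; others ✗
  U3: stuck-at-1, inverted output ✓; others ✗
  U4: stuck-at-1, inverted output ✓; others ✗
  U5: stuck-at-1, inverted output ✓; others ✗
  U6: stuck-at-1, inverted output ✓; others ✗
  U7: stuck-at-0, inverted output ✓; others ✗
  U8: stuck-at-0, inverted output ✓; others ✗
  U9: none of the 3 fault types match ✗
  U10: none of the 3 fault types match ✗
  U11: none of the 3 fault types match ✗
Consistent faults: {U1 stuck-at-1, U1 inverted output, U2 stuck-at-0, U2 inverted output, U3 stuck-at-1, U3 inverted output, U4 stuck-at-1, U4 inverted output, U5 stuck-at-1, U5 inverted output, U6 stuck-at-1, U6 inverted output, U7 stuck-at-0, U7 inverted output, U8 stuck-at-0, U8 inverted output} — 16 in all.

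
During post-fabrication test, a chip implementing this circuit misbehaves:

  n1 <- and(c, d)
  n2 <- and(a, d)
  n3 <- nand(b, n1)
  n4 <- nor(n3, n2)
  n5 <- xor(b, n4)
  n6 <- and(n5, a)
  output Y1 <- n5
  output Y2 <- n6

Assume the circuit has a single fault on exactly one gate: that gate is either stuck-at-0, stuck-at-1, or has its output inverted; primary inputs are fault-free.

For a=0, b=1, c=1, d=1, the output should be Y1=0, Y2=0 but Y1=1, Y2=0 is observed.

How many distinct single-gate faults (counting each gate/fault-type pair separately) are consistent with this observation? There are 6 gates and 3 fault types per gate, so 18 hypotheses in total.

10

Fault-free: n1=1, n2=0, n3=0, n4=1, n5=0, n6=0 → Y1=0, Y2=0. Observed Y1=1, Y2=0.
  n1: stuck-at-0, inverted output ✓; others ✗
  n2: stuck-at-1, inverted output ✓; others ✗
  n3: stuck-at-1, inverted output ✓; others ✗
  n4: stuck-at-0, inverted output ✓; others ✗
  n5: stuck-at-1, inverted output ✓; others ✗
  n6: none of the 3 fault types match ✗
Consistent faults: {n1 stuck-at-0, n1 inverted output, n2 stuck-at-1, n2 inverted output, n3 stuck-at-1, n3 inverted output, n4 stuck-at-0, n4 inverted output, n5 stuck-at-1, n5 inverted output} — 10 in all.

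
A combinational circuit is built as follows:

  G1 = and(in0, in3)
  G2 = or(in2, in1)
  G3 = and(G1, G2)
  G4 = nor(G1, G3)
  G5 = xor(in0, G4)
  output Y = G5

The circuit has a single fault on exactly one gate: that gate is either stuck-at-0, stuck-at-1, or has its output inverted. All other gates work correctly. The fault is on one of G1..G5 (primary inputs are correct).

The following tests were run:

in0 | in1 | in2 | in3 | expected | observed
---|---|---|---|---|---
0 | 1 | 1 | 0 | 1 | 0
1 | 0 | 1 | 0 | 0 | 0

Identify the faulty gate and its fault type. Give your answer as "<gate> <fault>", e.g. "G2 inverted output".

Fault-free values for test 1 (in0=0, in1=1, in2=1, in3=0): G1=0, G2=1, G3=0, G4=1, G5=1, giving Y=1. Observed 0.
Test 1: faults giving observed 0 are {G1 stuck-at-1, G1 inverted output, G3 stuck-at-1, G3 inverted output, G4 stuck-at-0, G4 inverted output, G5 stuck-at-0, G5 inverted output}.
Test 2 (in0=1, in1=0, in2=1, in3=0): fault-free G1=0, G2=1, G3=0, G4=1, G5=0 → 0; observed 0. Eliminates G1 stuck-at-1, G1 inverted output, G3 stuck-at-1, G3 inverted output, G4 stuck-at-0, G4 inverted output, G5 inverted output.
Only G5 stuck-at-0 is consistent with every test.

G5 stuck-at-0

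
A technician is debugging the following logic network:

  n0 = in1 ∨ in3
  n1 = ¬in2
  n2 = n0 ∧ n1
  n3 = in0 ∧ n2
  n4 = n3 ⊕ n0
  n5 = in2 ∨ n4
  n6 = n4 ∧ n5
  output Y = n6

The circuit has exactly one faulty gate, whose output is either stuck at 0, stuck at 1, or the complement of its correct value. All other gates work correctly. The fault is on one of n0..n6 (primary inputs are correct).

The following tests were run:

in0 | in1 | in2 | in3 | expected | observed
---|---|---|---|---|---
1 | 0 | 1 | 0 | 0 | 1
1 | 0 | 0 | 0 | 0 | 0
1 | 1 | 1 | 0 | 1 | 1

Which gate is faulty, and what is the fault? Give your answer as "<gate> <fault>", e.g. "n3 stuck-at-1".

n0 stuck-at-1

Fault-free values for test 1 (in0=1, in1=0, in2=1, in3=0): n0=0, n1=0, n2=0, n3=0, n4=0, n5=1, n6=0, giving Y=0. Observed 1.
Test 1: faults giving observed 1 are {n0 stuck-at-1, n0 inverted output, n2 stuck-at-1, n2 inverted output, n3 stuck-at-1, n3 inverted output, n4 stuck-at-1, n4 inverted output, n6 stuck-at-1, n6 inverted output}.
Test 2 (in0=1, in1=0, in2=0, in3=0): fault-free n0=0, n1=1, n2=0, n3=0, n4=0, n5=0, n6=0 → 0; observed 0. Eliminates n2 stuck-at-1, n2 inverted output, n3 stuck-at-1, n3 inverted output, n4 stuck-at-1, n4 inverted output, n6 stuck-at-1, n6 inverted output.
Test 3 (in0=1, in1=1, in2=1, in3=0): fault-free n0=1, n1=0, n2=0, n3=0, n4=1, n5=1, n6=1 → 1; observed 1. Eliminates n0 inverted output.
Only n0 stuck-at-1 is consistent with every test.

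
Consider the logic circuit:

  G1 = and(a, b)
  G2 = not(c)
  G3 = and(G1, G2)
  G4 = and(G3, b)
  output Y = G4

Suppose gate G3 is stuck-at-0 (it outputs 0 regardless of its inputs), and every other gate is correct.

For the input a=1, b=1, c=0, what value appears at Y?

0

Propagate with G3 forced: G1=1, G2=1, G3=0 [stuck-at-0], G4=0.
So Y = 0. (Without the fault it would be 1.)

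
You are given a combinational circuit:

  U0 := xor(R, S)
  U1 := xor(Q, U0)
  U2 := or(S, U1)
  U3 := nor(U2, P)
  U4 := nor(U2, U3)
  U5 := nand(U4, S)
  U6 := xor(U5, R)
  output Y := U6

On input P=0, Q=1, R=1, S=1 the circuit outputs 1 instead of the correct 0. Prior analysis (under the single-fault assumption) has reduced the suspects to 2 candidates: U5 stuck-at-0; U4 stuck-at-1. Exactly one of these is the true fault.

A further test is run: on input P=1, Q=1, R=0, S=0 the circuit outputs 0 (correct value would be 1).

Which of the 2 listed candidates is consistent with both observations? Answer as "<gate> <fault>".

Evaluate each candidate on input P=1, Q=1, R=0, S=0:
  U5 stuck-at-0: U0=0, U1=1, U2=1, U3=0, U4=0, U5=0 [stuck-at-0], U6=0 → 0 — matches
  U4 stuck-at-1: U0=0, U1=1, U2=1, U3=0, U4=1 [stuck-at-1], U5=1, U6=1 → 1 — eliminated
Only U5 stuck-at-0 reproduces the observed 0.

U5 stuck-at-0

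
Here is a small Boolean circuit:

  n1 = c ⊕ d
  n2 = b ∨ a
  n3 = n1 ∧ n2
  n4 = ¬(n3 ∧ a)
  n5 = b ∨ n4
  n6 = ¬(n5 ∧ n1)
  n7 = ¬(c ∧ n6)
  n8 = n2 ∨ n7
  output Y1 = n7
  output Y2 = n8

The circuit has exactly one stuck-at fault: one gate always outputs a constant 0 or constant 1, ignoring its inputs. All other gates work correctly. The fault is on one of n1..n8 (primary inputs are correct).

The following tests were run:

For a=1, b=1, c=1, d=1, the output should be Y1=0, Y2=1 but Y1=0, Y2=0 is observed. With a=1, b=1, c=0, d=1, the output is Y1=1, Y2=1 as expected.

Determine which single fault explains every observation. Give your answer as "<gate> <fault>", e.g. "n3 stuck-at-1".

n2 stuck-at-0

Fault-free values for test 1 (a=1, b=1, c=1, d=1): n1=0, n2=1, n3=0, n4=1, n5=1, n6=1, n7=0, n8=1, giving Y1=0, Y2=1. Observed Y1=0, Y2=0.
Test 1: faults giving observed Y1=0, Y2=0 are {n2 stuck-at-0, n8 stuck-at-0}.
Test 2 (a=1, b=1, c=0, d=1): fault-free n1=1, n2=1, n3=1, n4=0, n5=1, n6=0, n7=1, n8=1 → Y1=1, Y2=1; observed Y1=1, Y2=1. Eliminates n8 stuck-at-0.
Only n2 stuck-at-0 is consistent with every test.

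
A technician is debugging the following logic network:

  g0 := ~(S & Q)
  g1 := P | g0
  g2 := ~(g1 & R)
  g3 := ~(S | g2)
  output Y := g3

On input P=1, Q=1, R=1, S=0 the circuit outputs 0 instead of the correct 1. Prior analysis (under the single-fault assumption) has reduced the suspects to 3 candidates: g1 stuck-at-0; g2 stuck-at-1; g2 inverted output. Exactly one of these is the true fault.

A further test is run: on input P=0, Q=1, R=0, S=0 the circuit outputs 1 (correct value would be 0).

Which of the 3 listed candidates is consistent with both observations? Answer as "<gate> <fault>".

g2 inverted output

Evaluate each candidate on input P=0, Q=1, R=0, S=0:
  g1 stuck-at-0: g0=1, g1=0 [stuck-at-0], g2=1, g3=0 → 0 — eliminated
  g2 stuck-at-1: g0=1, g1=1, g2=1 [stuck-at-1], g3=0 → 0 — eliminated
  g2 inverted output: g0=1, g1=1, g2=0 [inverted output], g3=1 → 1 — matches
Only g2 inverted output reproduces the observed 1.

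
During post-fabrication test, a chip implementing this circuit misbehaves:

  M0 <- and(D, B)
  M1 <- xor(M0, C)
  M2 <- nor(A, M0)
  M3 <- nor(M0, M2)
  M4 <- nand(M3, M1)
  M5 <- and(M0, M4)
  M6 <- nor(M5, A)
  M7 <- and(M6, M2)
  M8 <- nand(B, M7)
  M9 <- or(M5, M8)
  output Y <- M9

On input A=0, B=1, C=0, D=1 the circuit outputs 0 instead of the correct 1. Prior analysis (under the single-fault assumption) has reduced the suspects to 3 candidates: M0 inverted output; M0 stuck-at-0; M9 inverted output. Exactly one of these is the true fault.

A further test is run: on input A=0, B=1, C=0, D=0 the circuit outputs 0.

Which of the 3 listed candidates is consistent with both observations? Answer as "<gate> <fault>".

M0 stuck-at-0

Evaluate each candidate on input A=0, B=1, C=0, D=0:
  M0 inverted output: M0=1 [inverted output], M1=1, M2=0, M3=0, M4=1, M5=1, M6=0, M7=0, M8=1, M9=1 → 1 — eliminated
  M0 stuck-at-0: M0=0 [stuck-at-0], M1=0, M2=1, M3=0, M4=1, M5=0, M6=1, M7=1, M8=0, M9=0 → 0 — matches
  M9 inverted output: M0=0, M1=0, M2=1, M3=0, M4=1, M5=0, M6=1, M7=1, M8=0, M9=1 [inverted output] → 1 — eliminated
Only M0 stuck-at-0 reproduces the observed 0.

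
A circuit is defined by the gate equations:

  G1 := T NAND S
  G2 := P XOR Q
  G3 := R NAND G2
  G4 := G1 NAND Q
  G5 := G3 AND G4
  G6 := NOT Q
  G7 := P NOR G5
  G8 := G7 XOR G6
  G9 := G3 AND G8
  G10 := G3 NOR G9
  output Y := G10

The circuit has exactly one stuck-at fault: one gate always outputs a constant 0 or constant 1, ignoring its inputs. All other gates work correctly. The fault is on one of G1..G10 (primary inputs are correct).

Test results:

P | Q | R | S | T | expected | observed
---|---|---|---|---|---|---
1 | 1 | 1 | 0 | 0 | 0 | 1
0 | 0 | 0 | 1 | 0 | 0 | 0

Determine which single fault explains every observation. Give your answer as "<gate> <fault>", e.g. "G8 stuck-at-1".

G2 stuck-at-1

Fault-free values for test 1 (P=1, Q=1, R=1, S=0, T=0): G1=1, G2=0, G3=1, G4=0, G5=0, G6=0, G7=0, G8=0, G9=0, G10=0, giving Y=0. Observed 1.
Test 1: faults giving observed 1 are {G2 stuck-at-1, G3 stuck-at-0, G10 stuck-at-1}.
Test 2 (P=0, Q=0, R=0, S=1, T=0): fault-free G1=1, G2=0, G3=1, G4=1, G5=1, G6=1, G7=0, G8=1, G9=1, G10=0 → 0; observed 0. Eliminates G3 stuck-at-0, G10 stuck-at-1.
Only G2 stuck-at-1 is consistent with every test.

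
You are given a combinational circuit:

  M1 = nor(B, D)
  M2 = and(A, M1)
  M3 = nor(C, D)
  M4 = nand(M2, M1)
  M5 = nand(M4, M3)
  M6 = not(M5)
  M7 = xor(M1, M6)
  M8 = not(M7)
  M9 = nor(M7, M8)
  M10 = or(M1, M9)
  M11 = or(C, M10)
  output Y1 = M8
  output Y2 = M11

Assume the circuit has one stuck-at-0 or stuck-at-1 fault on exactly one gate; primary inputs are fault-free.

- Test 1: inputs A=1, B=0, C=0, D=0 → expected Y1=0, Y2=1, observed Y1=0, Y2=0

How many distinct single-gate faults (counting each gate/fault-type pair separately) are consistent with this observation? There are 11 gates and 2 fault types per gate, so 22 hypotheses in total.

3

Fault-free: M1=1, M2=1, M3=1, M4=0, M5=1, M6=0, M7=1, M8=0, M9=0, M10=1, M11=1 → Y1=0, Y2=1. Observed Y1=0, Y2=0.
  M1: stuck-at-0 ✓; others ✗
  M2: none of the 2 fault types match ✗
  M3: none of the 2 fault types match ✗
  M4: none of the 2 fault types match ✗
  M5: none of the 2 fault types match ✗
  M6: none of the 2 fault types match ✗
  M7: none of the 2 fault types match ✗
  M8: none of the 2 fault types match ✗
  M9: none of the 2 fault types match ✗
  M10: stuck-at-0 ✓; others ✗
  M11: stuck-at-0 ✓; others ✗
Consistent faults: {M1 stuck-at-0, M10 stuck-at-0, M11 stuck-at-0} — 3 in all.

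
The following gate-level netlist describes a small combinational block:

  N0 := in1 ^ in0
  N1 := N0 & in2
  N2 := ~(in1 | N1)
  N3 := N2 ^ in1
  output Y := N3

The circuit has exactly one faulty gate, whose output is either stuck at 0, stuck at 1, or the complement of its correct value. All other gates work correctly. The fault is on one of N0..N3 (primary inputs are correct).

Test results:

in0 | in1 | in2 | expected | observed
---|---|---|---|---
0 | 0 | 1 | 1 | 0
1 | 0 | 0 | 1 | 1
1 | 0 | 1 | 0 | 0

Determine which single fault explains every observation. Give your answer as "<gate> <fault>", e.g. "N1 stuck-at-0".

Fault-free values for test 1 (in0=0, in1=0, in2=1): N0=0, N1=0, N2=1, N3=1, giving Y=1. Observed 0.
Test 1: faults giving observed 0 are {N0 stuck-at-1, N0 inverted output, N1 stuck-at-1, N1 inverted output, N2 stuck-at-0, N2 inverted output, N3 stuck-at-0, N3 inverted output}.
Test 2 (in0=1, in1=0, in2=0): fault-free N0=1, N1=0, N2=1, N3=1 → 1; observed 1. Eliminates N1 stuck-at-1, N1 inverted output, N2 stuck-at-0, N2 inverted output, N3 stuck-at-0, N3 inverted output.
Test 3 (in0=1, in1=0, in2=1): fault-free N0=1, N1=1, N2=0, N3=0 → 0; observed 0. Eliminates N0 inverted output.
Only N0 stuck-at-1 is consistent with every test.

N0 stuck-at-1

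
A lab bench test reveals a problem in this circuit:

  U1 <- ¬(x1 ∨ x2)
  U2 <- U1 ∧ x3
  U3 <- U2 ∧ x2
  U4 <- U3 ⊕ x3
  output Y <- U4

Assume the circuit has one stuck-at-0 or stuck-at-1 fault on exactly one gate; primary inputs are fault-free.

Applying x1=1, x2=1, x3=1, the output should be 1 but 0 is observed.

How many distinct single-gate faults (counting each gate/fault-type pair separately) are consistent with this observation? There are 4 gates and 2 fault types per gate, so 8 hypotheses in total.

4

Fault-free: U1=0, U2=0, U3=0, U4=1 → 1. Observed 0.
  U1 stuck-at-0: output 1 ✗
  U1 stuck-at-1: output 0 ✓
  U2 stuck-at-0: output 1 ✗
  U2 stuck-at-1: output 0 ✓
  U3 stuck-at-0: output 1 ✗
  U3 stuck-at-1: output 0 ✓
  U4 stuck-at-0: output 0 ✓
  U4 stuck-at-1: output 1 ✗
Consistent faults: {U1 stuck-at-1, U2 stuck-at-1, U3 stuck-at-1, U4 stuck-at-0} — 4 in all.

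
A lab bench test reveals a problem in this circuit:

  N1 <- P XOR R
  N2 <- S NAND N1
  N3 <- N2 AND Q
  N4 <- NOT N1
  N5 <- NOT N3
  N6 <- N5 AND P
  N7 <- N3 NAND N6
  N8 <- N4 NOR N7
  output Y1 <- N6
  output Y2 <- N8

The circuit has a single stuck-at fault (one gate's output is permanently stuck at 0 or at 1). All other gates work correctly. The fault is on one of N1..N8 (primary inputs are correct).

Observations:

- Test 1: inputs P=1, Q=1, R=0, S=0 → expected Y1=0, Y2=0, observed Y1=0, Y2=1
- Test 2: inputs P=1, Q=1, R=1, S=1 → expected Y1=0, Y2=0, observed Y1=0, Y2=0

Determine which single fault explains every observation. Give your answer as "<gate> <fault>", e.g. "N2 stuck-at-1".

Fault-free values for test 1 (P=1, Q=1, R=0, S=0): N1=1, N2=1, N3=1, N4=0, N5=0, N6=0, N7=1, N8=0, giving Y1=0, Y2=0. Observed Y1=0, Y2=1.
Test 1: faults giving observed Y1=0, Y2=1 are {N7 stuck-at-0, N8 stuck-at-1}.
Test 2 (P=1, Q=1, R=1, S=1): fault-free N1=0, N2=1, N3=1, N4=1, N5=0, N6=0, N7=1, N8=0 → Y1=0, Y2=0; observed Y1=0, Y2=0. Eliminates N8 stuck-at-1.
Only N7 stuck-at-0 is consistent with every test.

N7 stuck-at-0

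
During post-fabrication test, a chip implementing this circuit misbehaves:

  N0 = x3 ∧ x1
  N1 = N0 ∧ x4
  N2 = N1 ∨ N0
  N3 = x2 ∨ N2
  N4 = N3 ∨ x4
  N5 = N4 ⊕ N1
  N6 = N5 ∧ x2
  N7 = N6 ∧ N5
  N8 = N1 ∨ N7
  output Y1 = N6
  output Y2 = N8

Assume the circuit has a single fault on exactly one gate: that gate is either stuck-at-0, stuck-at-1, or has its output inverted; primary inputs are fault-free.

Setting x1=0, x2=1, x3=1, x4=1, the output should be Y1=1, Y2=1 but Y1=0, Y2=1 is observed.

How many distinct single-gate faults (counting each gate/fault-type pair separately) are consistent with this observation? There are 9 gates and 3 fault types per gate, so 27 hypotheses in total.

4

Fault-free: N0=0, N1=0, N2=0, N3=1, N4=1, N5=1, N6=1, N7=1, N8=1 → Y1=1, Y2=1. Observed Y1=0, Y2=1.
  N0: stuck-at-1, inverted output ✓; others ✗
  N1: stuck-at-1, inverted output ✓; others ✗
  N2: none of the 3 fault types match ✗
  N3: none of the 3 fault types match ✗
  N4: none of the 3 fault types match ✗
  N5: none of the 3 fault types match ✗
  N6: none of the 3 fault types match ✗
  N7: none of the 3 fault types match ✗
  N8: none of the 3 fault types match ✗
Consistent faults: {N0 stuck-at-1, N0 inverted output, N1 stuck-at-1, N1 inverted output} — 4 in all.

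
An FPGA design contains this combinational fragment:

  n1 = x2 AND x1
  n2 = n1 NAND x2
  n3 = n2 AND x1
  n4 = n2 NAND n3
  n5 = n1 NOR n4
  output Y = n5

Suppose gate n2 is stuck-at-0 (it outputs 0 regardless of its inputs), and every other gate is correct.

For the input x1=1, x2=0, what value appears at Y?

Propagate with n2 forced: n1=0, n2=0 [stuck-at-0], n3=0, n4=1, n5=0.
So Y = 0. (Without the fault it would be 1.)

0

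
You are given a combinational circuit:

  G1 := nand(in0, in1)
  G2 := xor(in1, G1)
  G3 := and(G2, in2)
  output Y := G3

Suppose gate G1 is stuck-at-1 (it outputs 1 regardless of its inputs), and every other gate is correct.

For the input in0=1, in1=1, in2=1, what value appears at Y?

Propagate with G1 forced: G1=1 [stuck-at-1], G2=0, G3=0.
So Y = 0. (Without the fault it would be 1.)

0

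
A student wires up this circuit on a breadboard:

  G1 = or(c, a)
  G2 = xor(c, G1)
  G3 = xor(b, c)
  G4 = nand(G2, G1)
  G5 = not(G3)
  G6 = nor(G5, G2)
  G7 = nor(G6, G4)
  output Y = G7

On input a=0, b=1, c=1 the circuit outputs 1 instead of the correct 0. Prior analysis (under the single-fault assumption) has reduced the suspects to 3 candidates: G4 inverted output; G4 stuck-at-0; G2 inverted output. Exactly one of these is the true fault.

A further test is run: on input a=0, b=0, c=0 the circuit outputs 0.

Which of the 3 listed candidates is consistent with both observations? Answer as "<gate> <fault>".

G2 inverted output

Evaluate each candidate on input a=0, b=0, c=0:
  G4 inverted output: G1=0, G2=0, G3=0, G4=0 [inverted output], G5=1, G6=0, G7=1 → 1 — eliminated
  G4 stuck-at-0: G1=0, G2=0, G3=0, G4=0 [stuck-at-0], G5=1, G6=0, G7=1 → 1 — eliminated
  G2 inverted output: G1=0, G2=1 [inverted output], G3=0, G4=1, G5=1, G6=0, G7=0 → 0 — matches
Only G2 inverted output reproduces the observed 0.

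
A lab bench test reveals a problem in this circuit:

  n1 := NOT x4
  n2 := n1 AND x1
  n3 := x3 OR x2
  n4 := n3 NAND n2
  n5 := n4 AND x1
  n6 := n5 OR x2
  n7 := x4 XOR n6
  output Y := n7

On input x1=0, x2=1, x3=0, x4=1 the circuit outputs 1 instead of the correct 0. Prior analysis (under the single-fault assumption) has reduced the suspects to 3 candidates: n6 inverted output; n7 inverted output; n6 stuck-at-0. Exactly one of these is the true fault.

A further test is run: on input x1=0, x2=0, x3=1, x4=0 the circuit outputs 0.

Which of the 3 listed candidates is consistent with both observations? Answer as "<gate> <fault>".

Evaluate each candidate on input x1=0, x2=0, x3=1, x4=0:
  n6 inverted output: n1=1, n2=0, n3=1, n4=1, n5=0, n6=1 [inverted output], n7=1 → 1 — eliminated
  n7 inverted output: n1=1, n2=0, n3=1, n4=1, n5=0, n6=0, n7=1 [inverted output] → 1 — eliminated
  n6 stuck-at-0: n1=1, n2=0, n3=1, n4=1, n5=0, n6=0 [stuck-at-0], n7=0 → 0 — matches
Only n6 stuck-at-0 reproduces the observed 0.

n6 stuck-at-0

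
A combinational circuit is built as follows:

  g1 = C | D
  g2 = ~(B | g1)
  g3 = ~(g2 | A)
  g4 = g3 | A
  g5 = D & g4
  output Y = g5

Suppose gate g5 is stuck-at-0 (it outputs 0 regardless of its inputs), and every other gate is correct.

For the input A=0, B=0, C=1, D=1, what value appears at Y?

Propagate with g5 forced: g1=1, g2=0, g3=1, g4=1, g5=0 [stuck-at-0].
So Y = 0. (Without the fault it would be 1.)

0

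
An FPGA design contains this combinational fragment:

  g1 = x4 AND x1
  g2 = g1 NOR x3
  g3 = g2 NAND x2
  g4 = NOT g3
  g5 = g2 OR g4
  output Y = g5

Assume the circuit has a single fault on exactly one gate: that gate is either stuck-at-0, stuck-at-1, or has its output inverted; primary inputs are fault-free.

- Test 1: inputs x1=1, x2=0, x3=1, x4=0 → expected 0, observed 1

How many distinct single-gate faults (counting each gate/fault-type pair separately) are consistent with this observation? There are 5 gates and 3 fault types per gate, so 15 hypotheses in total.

Fault-free: g1=0, g2=0, g3=1, g4=0, g5=0 → 0. Observed 1.
  g1: none of the 3 fault types match ✗
  g2: stuck-at-1, inverted output ✓; others ✗
  g3: stuck-at-0, inverted output ✓; others ✗
  g4: stuck-at-1, inverted output ✓; others ✗
  g5: stuck-at-1, inverted output ✓; others ✗
Consistent faults: {g2 stuck-at-1, g2 inverted output, g3 stuck-at-0, g3 inverted output, g4 stuck-at-1, g4 inverted output, g5 stuck-at-1, g5 inverted output} — 8 in all.

8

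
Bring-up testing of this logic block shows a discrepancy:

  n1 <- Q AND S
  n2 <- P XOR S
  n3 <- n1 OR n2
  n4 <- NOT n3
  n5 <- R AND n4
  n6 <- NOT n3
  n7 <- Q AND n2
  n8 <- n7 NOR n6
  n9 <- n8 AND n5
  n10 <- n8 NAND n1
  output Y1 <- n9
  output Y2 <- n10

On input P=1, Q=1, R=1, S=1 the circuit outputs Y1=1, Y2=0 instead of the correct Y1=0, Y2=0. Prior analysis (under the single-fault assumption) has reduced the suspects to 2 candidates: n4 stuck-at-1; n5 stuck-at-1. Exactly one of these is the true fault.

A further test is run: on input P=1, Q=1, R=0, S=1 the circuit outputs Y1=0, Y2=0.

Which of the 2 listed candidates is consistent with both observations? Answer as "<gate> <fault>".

n4 stuck-at-1

Evaluate each candidate on input P=1, Q=1, R=0, S=1:
  n4 stuck-at-1: n1=1, n2=0, n3=1, n4=1 [stuck-at-1], n5=0, n6=0, n7=0, n8=1, n9=0, n10=0 → Y1=0, Y2=0 — matches
  n5 stuck-at-1: n1=1, n2=0, n3=1, n4=0, n5=1 [stuck-at-1], n6=0, n7=0, n8=1, n9=1, n10=0 → Y1=1, Y2=0 — eliminated
Only n4 stuck-at-1 reproduces the observed Y1=0, Y2=0.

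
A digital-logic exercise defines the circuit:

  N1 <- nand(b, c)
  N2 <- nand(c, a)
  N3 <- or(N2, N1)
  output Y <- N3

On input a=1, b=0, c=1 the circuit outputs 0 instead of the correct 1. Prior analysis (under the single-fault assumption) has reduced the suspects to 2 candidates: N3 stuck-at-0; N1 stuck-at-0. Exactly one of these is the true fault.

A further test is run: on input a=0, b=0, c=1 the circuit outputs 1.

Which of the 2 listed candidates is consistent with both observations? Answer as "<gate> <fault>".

N1 stuck-at-0

Evaluate each candidate on input a=0, b=0, c=1:
  N3 stuck-at-0: N1=1, N2=1, N3=0 [stuck-at-0] → 0 — eliminated
  N1 stuck-at-0: N1=0 [stuck-at-0], N2=1, N3=1 → 1 — matches
Only N1 stuck-at-0 reproduces the observed 1.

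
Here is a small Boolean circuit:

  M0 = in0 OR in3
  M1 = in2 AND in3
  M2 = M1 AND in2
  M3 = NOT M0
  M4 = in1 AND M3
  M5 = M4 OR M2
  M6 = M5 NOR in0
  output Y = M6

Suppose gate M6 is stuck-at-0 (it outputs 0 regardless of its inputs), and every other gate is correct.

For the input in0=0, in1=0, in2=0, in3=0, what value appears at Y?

Propagate with M6 forced: M0=0, M1=0, M2=0, M3=1, M4=0, M5=0, M6=0 [stuck-at-0].
So Y = 0. (Without the fault it would be 1.)

0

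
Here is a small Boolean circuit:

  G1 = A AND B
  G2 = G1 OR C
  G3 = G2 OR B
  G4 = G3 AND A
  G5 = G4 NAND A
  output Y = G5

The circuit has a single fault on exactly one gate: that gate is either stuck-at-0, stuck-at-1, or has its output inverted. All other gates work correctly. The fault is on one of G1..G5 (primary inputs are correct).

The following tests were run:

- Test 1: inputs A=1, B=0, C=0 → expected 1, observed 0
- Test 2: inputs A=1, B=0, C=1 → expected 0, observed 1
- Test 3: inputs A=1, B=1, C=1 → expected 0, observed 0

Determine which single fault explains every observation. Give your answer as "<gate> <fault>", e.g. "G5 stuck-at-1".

G2 inverted output

Fault-free values for test 1 (A=1, B=0, C=0): G1=0, G2=0, G3=0, G4=0, G5=1, giving Y=1. Observed 0.
Test 1: faults giving observed 0 are {G1 stuck-at-1, G1 inverted output, G2 stuck-at-1, G2 inverted output, G3 stuck-at-1, G3 inverted output, G4 stuck-at-1, G4 inverted output, G5 stuck-at-0, G5 inverted output}.
Test 2 (A=1, B=0, C=1): fault-free G1=0, G2=1, G3=1, G4=1, G5=0 → 0; observed 1. Eliminates G1 stuck-at-1, G1 inverted output, G2 stuck-at-1, G3 stuck-at-1, G4 stuck-at-1, G5 stuck-at-0.
Test 3 (A=1, B=1, C=1): fault-free G1=1, G2=1, G3=1, G4=1, G5=0 → 0; observed 0. Eliminates G3 inverted output, G4 inverted output, G5 inverted output.
Only G2 inverted output is consistent with every test.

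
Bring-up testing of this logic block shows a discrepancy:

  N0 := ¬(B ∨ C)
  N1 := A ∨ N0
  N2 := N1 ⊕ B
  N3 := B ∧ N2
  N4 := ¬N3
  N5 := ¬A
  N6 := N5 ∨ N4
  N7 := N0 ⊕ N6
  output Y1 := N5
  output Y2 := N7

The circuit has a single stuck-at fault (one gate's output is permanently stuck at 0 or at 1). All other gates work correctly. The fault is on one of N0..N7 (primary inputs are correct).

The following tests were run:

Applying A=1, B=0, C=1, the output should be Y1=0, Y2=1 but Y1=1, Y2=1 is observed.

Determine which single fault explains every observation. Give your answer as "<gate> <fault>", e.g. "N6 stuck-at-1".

Fault-free values for test 1 (A=1, B=0, C=1): N0=0, N1=1, N2=1, N3=0, N4=1, N5=0, N6=1, N7=1, giving Y1=0, Y2=1. Observed Y1=1, Y2=1.
Test 1: faults giving observed Y1=1, Y2=1 are {N5 stuck-at-1}.
Only N5 stuck-at-1 is consistent with every test.

N5 stuck-at-1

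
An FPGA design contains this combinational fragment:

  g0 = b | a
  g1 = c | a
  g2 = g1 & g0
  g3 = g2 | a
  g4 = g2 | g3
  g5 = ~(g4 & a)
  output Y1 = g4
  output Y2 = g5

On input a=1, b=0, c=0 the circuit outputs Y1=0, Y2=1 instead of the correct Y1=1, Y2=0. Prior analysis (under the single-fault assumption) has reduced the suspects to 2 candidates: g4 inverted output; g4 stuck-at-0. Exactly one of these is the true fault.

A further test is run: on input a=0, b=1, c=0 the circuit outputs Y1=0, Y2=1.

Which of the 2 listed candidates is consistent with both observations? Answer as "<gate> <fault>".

Evaluate each candidate on input a=0, b=1, c=0:
  g4 inverted output: g0=1, g1=0, g2=0, g3=0, g4=1 [inverted output], g5=1 → Y1=1, Y2=1 — eliminated
  g4 stuck-at-0: g0=1, g1=0, g2=0, g3=0, g4=0 [stuck-at-0], g5=1 → Y1=0, Y2=1 — matches
Only g4 stuck-at-0 reproduces the observed Y1=0, Y2=1.

g4 stuck-at-0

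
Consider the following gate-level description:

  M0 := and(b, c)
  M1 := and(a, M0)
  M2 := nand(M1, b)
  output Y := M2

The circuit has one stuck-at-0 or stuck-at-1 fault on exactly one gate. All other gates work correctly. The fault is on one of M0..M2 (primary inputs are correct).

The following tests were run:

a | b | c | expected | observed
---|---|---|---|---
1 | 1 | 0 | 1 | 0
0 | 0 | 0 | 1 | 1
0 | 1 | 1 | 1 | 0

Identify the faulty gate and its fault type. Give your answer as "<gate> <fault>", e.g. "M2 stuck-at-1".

Fault-free values for test 1 (a=1, b=1, c=0): M0=0, M1=0, M2=1, giving Y=1. Observed 0.
Test 1: faults giving observed 0 are {M0 stuck-at-1, M1 stuck-at-1, M2 stuck-at-0}.
Test 2 (a=0, b=0, c=0): fault-free M0=0, M1=0, M2=1 → 1; observed 1. Eliminates M2 stuck-at-0.
Test 3 (a=0, b=1, c=1): fault-free M0=1, M1=0, M2=1 → 1; observed 0. Eliminates M0 stuck-at-1.
Only M1 stuck-at-1 is consistent with every test.

M1 stuck-at-1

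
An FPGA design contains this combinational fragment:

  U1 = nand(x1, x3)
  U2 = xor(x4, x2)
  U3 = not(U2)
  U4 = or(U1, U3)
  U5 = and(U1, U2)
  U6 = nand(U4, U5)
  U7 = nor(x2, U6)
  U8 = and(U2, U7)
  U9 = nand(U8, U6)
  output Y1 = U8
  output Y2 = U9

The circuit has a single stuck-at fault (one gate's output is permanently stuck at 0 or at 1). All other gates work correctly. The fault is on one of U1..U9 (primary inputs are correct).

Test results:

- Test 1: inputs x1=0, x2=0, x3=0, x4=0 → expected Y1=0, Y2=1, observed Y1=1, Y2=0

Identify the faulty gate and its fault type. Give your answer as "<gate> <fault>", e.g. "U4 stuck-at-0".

Fault-free values for test 1 (x1=0, x2=0, x3=0, x4=0): U1=1, U2=0, U3=1, U4=1, U5=0, U6=1, U7=0, U8=0, U9=1, giving Y1=0, Y2=1. Observed Y1=1, Y2=0.
Test 1: faults giving observed Y1=1, Y2=0 are {U8 stuck-at-1}.
Only U8 stuck-at-1 is consistent with every test.

U8 stuck-at-1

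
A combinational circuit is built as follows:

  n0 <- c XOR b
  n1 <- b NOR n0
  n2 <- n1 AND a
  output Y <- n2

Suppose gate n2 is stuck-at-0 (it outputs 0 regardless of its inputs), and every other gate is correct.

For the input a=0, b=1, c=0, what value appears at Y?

0

Propagate with n2 forced: n0=1, n1=0, n2=0 [stuck-at-0].
So Y = 0. (Same as the fault-free value — the fault is masked on this input.)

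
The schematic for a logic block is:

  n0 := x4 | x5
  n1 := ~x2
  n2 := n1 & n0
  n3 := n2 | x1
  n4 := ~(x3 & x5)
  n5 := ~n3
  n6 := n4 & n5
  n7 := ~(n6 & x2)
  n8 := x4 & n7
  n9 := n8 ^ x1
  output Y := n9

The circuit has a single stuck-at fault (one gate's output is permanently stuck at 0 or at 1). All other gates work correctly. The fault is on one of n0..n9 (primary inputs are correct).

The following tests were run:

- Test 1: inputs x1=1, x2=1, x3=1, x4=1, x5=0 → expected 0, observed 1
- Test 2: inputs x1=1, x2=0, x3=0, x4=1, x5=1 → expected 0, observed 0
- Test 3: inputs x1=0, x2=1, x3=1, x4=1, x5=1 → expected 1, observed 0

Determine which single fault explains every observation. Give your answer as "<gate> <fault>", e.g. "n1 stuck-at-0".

Fault-free values for test 1 (x1=1, x2=1, x3=1, x4=1, x5=0): n0=1, n1=0, n2=0, n3=1, n4=1, n5=0, n6=0, n7=1, n8=1, n9=0, giving Y=0. Observed 1.
Test 1: faults giving observed 1 are {n3 stuck-at-0, n5 stuck-at-1, n6 stuck-at-1, n7 stuck-at-0, n8 stuck-at-0, n9 stuck-at-1}.
Test 2 (x1=1, x2=0, x3=0, x4=1, x5=1): fault-free n0=1, n1=1, n2=1, n3=1, n4=1, n5=0, n6=0, n7=1, n8=1, n9=0 → 0; observed 0. Eliminates n7 stuck-at-0, n8 stuck-at-0, n9 stuck-at-1.
Test 3 (x1=0, x2=1, x3=1, x4=1, x5=1): fault-free n0=1, n1=0, n2=0, n3=0, n4=0, n5=1, n6=0, n7=1, n8=1, n9=1 → 1; observed 0. Eliminates n3 stuck-at-0, n5 stuck-at-1.
Only n6 stuck-at-1 is consistent with every test.

n6 stuck-at-1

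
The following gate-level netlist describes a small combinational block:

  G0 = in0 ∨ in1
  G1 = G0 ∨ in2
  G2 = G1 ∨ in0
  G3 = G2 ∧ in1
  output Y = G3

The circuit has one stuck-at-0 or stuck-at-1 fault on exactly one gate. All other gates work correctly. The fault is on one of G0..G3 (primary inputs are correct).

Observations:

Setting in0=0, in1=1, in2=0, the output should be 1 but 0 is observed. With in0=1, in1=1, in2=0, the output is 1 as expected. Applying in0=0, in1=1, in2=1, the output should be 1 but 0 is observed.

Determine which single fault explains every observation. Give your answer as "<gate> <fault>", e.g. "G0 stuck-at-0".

Fault-free values for test 1 (in0=0, in1=1, in2=0): G0=1, G1=1, G2=1, G3=1, giving Y=1. Observed 0.
Test 1: faults giving observed 0 are {G0 stuck-at-0, G1 stuck-at-0, G2 stuck-at-0, G3 stuck-at-0}.
Test 2 (in0=1, in1=1, in2=0): fault-free G0=1, G1=1, G2=1, G3=1 → 1; observed 1. Eliminates G2 stuck-at-0, G3 stuck-at-0.
Test 3 (in0=0, in1=1, in2=1): fault-free G0=1, G1=1, G2=1, G3=1 → 1; observed 0. Eliminates G0 stuck-at-0.
Only G1 stuck-at-0 is consistent with every test.

G1 stuck-at-0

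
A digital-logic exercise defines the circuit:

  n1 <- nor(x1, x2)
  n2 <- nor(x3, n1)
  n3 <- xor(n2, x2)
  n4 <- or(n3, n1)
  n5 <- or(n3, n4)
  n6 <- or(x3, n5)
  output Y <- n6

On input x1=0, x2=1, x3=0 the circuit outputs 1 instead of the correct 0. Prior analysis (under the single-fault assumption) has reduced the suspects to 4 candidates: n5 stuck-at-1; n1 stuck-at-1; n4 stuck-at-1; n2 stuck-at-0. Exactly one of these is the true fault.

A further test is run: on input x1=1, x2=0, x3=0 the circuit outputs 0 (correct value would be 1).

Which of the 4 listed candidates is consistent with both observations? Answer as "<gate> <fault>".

n2 stuck-at-0

Evaluate each candidate on input x1=1, x2=0, x3=0:
  n5 stuck-at-1: n1=0, n2=1, n3=1, n4=1, n5=1 [stuck-at-1], n6=1 → 1 — eliminated
  n1 stuck-at-1: n1=1 [stuck-at-1], n2=0, n3=0, n4=1, n5=1, n6=1 → 1 — eliminated
  n4 stuck-at-1: n1=0, n2=1, n3=1, n4=1 [stuck-at-1], n5=1, n6=1 → 1 — eliminated
  n2 stuck-at-0: n1=0, n2=0 [stuck-at-0], n3=0, n4=0, n5=0, n6=0 → 0 — matches
Only n2 stuck-at-0 reproduces the observed 0.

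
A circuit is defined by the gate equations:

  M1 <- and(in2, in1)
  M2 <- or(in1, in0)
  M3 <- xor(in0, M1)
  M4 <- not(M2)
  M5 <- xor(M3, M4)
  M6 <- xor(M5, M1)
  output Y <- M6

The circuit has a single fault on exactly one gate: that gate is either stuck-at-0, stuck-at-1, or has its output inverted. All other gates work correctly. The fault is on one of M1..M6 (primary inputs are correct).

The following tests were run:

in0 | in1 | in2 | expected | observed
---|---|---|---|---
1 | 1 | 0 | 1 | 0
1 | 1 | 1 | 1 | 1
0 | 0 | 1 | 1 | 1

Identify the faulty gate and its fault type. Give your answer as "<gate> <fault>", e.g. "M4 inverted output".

Fault-free values for test 1 (in0=1, in1=1, in2=0): M1=0, M2=1, M3=1, M4=0, M5=1, M6=1, giving Y=1. Observed 0.
Test 1: faults giving observed 0 are {M2 stuck-at-0, M2 inverted output, M3 stuck-at-0, M3 inverted output, M4 stuck-at-1, M4 inverted output, M5 stuck-at-0, M5 inverted output, M6 stuck-at-0, M6 inverted output}.
Test 2 (in0=1, in1=1, in2=1): fault-free M1=1, M2=1, M3=0, M4=0, M5=0, M6=1 → 1; observed 1. Eliminates M2 stuck-at-0, M2 inverted output, M3 inverted output, M4 stuck-at-1, M4 inverted output, M5 inverted output, M6 stuck-at-0, M6 inverted output.
Test 3 (in0=0, in1=0, in2=1): fault-free M1=0, M2=0, M3=0, M4=1, M5=1, M6=1 → 1; observed 1. Eliminates M5 stuck-at-0.
Only M3 stuck-at-0 is consistent with every test.

M3 stuck-at-0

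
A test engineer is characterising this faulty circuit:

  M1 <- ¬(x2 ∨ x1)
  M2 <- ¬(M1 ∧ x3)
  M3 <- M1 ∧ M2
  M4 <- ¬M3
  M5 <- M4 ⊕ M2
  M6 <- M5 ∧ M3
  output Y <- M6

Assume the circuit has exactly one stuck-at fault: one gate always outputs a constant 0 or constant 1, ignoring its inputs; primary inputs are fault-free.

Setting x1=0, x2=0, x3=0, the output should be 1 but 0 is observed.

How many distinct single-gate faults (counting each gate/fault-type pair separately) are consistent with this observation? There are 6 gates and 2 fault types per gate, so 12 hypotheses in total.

6

Fault-free: M1=1, M2=1, M3=1, M4=0, M5=1, M6=1 → 1. Observed 0.
  M1 stuck-at-0: output 0 ✓
  M1 stuck-at-1: output 1 ✗
  M2 stuck-at-0: output 0 ✓
  M2 stuck-at-1: output 1 ✗
  M3 stuck-at-0: output 0 ✓
  M3 stuck-at-1: output 1 ✗
  M4 stuck-at-0: output 1 ✗
  M4 stuck-at-1: output 0 ✓
  M5 stuck-at-0: output 0 ✓
  M5 stuck-at-1: output 1 ✗
  M6 stuck-at-0: output 0 ✓
  M6 stuck-at-1: output 1 ✗
Consistent faults: {M1 stuck-at-0, M2 stuck-at-0, M3 stuck-at-0, M4 stuck-at-1, M5 stuck-at-0, M6 stuck-at-0} — 6 in all.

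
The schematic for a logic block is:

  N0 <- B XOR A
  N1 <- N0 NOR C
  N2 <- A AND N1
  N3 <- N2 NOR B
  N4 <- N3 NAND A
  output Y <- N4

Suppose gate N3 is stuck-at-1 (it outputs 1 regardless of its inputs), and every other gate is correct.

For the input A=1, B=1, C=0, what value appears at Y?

0

Propagate with N3 forced: N0=0, N1=1, N2=1, N3=1 [stuck-at-1], N4=0.
So Y = 0. (Without the fault it would be 1.)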